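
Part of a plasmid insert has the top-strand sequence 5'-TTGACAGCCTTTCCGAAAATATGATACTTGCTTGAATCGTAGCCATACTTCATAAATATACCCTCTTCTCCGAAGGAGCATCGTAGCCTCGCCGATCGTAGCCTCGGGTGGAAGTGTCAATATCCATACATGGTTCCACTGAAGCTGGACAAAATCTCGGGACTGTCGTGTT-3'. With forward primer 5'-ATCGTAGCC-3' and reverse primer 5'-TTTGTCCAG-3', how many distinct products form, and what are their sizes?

The forward primer ATCGTAGCC matches the top strand at positions 36–44, 80–88, 95–103.
The reverse primer's reverse complement is CTGGACAAA, matching at positions 145–153.
Each forward site pairs with the reverse site to give a product ending at position 153: sizes 118, 74, 59 bp.

Three products: 118 bp, 74 bp, 59 bp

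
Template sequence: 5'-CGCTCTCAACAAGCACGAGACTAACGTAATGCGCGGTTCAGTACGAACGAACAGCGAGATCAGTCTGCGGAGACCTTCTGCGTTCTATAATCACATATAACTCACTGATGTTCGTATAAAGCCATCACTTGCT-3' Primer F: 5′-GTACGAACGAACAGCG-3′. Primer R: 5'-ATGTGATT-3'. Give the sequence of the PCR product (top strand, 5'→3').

Forward primer GTACGAACGAACAGCG is found on the top strand at positions 41–56.
Reverse complement of the reverse primer: AATCACAT. This occurs on the top strand at positions 89–96.
The product is the template from position 41 through 96 (56 bp).

5'-GTACGAACGAACAGCGAGATCAGTCTGCGGAGACCTTCTGCGTTCTATAATCACAT-3'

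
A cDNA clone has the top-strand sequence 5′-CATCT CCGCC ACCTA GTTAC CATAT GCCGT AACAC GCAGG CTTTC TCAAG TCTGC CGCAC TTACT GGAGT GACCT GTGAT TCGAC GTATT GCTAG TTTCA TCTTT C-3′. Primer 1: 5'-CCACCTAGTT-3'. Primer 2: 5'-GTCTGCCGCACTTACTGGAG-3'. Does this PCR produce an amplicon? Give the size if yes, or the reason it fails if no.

No product — both primers anneal to the same strand and extend in the same direction.

Primer 1 (CCACCTAGTT) matches the top strand at positions 9–18 (3' end points downstream).
Primer 2 (GTCTGCCGCACTTACTGGAG) also matches the top strand directly, at positions 50–69 — its reverse complement CTCCAGTAAGTGCGGCAGAC is not present.
Both primers anneal to the bottom strand with 3' ends pointing the same way, so neither can prime synthesis back toward the other.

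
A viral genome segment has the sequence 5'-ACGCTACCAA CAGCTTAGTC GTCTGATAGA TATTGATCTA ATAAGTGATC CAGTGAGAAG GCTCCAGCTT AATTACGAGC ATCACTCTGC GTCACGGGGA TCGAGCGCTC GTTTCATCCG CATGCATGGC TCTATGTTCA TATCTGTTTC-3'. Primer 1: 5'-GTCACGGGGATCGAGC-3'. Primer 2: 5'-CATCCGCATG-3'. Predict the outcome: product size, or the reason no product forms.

Primer 1 (GTCACGGGGATCGAGC) matches the top strand at positions 91–106 (3' end points downstream).
Primer 2 (CATCCGCATG) also matches the top strand directly, at positions 115–124 — its reverse complement CATGCGGATG is not present.
Both primers anneal to the bottom strand with 3' ends pointing the same way, so neither can prime synthesis back toward the other.

No product — both primers anneal to the same strand and extend in the same direction.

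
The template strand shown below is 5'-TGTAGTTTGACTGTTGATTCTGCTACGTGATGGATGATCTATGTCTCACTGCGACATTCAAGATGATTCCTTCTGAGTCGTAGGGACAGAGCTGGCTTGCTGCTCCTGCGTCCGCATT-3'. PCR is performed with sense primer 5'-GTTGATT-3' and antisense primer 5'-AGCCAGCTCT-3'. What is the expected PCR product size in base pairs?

Forward primer GTTGATT is found on the top strand at positions 13–19.
The reverse primer's reverse complement is AGAGCTGGCT, which matches the template at positions 88–97.
The product runs from position 13 to position 97, so its length is 97 − 13 + 1 = 85 bp.

85 bp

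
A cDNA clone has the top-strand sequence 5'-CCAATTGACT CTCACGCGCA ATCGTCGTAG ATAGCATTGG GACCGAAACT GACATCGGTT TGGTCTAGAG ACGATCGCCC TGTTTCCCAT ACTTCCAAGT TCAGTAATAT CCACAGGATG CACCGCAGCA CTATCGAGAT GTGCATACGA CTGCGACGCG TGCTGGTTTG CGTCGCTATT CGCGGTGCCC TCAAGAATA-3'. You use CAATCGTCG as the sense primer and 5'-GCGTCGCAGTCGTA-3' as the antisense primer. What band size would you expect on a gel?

141 bp

Forward primer CAATCGTCG is found on the top strand at positions 19–27.
Taking the reverse complement of GCGTCGCAGTCGTA gives TACGACTGCGACGC, found at positions 146–159 on the template; the primer anneals here to the top strand with its 3' end pointing upstream.
The product runs from position 19 to position 159, so its length is 159 − 19 + 1 = 141 bp.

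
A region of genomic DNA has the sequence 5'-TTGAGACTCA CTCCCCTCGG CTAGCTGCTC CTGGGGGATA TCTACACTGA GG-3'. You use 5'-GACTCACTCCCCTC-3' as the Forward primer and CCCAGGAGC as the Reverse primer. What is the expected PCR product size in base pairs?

31 bp

Scanning the template, GACTCACTCCCCTC occurs at positions 5–18; this primer anneals to the bottom strand there with its 3' end pointing downstream.
The reverse primer's reverse complement is GCTCCTGGG, which matches the template at positions 27–35.
Amplicon spans positions 5–35: 31 bp.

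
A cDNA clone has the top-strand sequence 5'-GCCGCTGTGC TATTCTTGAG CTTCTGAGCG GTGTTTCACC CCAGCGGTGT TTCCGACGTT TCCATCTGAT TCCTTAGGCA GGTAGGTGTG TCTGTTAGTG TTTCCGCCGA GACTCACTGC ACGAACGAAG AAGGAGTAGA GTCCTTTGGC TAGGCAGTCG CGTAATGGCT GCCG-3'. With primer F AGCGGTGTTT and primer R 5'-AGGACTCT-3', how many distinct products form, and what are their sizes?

The forward primer AGCGGTGTTT matches the top strand at positions 27–36, 43–52.
The reverse primer's reverse complement is AGAGTCCT, matching at positions 138–145.
Each forward site pairs with the reverse site to give a product ending at position 145: sizes 119, 103 bp.

Two products: 119 bp, 103 bp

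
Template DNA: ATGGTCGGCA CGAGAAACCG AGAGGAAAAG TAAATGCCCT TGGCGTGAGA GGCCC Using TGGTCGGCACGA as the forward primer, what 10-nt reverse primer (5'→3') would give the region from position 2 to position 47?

The product's 3' end on the top strand is position 47.
The reverse primer anneals to the top strand over positions 38–47, i.e. to CCTTGGCGTG.
Its sequence written 5'→3' is the reverse complement: CACGCCAAGG.

5'-CACGCCAAGG-3'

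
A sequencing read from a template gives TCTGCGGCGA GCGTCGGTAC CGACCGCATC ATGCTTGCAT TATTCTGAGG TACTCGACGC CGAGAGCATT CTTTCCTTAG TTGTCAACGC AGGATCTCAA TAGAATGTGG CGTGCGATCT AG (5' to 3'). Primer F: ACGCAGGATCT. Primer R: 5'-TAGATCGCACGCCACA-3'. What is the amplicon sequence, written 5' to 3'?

5'-ACGCAGGATCTCAATAGAATGTGGCGTGCGATCTA-3'

Scanning the template, ACGCAGGATCT occurs at positions 87–97; this primer anneals to the bottom strand there with its 3' end pointing downstream.
Taking the reverse complement of TAGATCGCACGCCACA gives TGTGGCGTGCGATCTA, found at positions 106–121 on the template; the primer anneals here to the top strand with its 3' end pointing upstream.
The product is the template from position 87 through 121 (35 bp).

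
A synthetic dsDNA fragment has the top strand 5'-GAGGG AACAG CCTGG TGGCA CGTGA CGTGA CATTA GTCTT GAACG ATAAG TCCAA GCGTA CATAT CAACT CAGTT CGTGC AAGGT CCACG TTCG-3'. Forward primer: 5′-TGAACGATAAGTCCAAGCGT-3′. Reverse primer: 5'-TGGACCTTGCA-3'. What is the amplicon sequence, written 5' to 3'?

Forward primer TGAACGATAAGTCCAAGCGT is found on the top strand at positions 40–59.
Reverse complement of the reverse primer: TGCAAGGTCCA. This occurs on the top strand at positions 78–88.
The product is the template from position 40 through 88 (49 bp).

5'-TGAACGATAAGTCCAAGCGTACATATCAACTCAGTTCGTGCAAGGTCCA-3'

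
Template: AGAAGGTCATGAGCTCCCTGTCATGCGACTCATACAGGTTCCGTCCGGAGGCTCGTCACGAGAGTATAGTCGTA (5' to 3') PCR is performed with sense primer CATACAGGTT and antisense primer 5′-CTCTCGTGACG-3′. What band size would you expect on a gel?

34 bp

The forward primer matches the template at positions 31–40.
Taking the reverse complement of CTCTCGTGACG gives CGTCACGAGAG, found at positions 54–64 on the template; the primer anneals here to the top strand with its 3' end pointing upstream.
The product runs from position 31 to position 64, so its length is 64 − 31 + 1 = 34 bp.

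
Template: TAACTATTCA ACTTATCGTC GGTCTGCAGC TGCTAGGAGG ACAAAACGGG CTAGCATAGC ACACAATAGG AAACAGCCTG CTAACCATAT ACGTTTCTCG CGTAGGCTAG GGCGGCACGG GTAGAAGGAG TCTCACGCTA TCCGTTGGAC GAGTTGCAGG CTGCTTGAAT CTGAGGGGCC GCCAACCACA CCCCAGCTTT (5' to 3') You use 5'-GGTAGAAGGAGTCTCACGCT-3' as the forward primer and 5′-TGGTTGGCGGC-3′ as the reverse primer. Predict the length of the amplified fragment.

69 bp

Forward primer GGTAGAAGGAGTCTCACGCT is found on the top strand at positions 120–139.
Reverse complement of the reverse primer: GCCGCCAACCA. This occurs on the top strand at positions 178–188.
Product length = (reverse-primer end) − (forward-primer start) + 1 = 188 − 120 + 1 = 69 bp.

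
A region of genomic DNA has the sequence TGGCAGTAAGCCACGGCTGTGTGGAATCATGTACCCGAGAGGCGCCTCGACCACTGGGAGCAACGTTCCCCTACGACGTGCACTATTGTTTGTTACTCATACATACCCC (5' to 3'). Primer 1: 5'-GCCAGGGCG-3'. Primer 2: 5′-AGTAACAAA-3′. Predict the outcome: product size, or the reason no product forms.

No product — primer 1 has no binding site in the template.

Primer 1 (GCCAGGGCG) does not match the top strand, and its reverse complement CGCCCTGGC does not match either.
With no annealing site for primer 1, no amplification occurs.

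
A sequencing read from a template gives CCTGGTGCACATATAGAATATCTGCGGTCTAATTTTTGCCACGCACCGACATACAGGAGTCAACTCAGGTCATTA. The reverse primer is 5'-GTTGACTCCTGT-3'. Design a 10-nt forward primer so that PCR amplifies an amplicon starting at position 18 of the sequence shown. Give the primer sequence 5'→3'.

5'-ATATCTGCGG-3'

The reverse primer's reverse complement ACAGGAGTCAAC matches the template at positions 53–64; the product starts at position 18.
The forward primer is identical to the top strand over positions 18–27: ATATCTGCGG.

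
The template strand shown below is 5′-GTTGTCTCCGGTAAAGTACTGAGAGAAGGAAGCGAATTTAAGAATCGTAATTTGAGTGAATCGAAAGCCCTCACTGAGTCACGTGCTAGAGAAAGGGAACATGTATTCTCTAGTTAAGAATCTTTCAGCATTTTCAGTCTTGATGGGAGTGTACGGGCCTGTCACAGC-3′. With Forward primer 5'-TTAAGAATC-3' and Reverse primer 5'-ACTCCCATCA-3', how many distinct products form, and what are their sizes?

The forward primer TTAAGAATC matches the top strand at positions 38–46, 114–122.
The reverse primer's reverse complement is TGATGGGAGT, matching at positions 141–150.
Each forward site pairs with the reverse site to give a product ending at position 150: sizes 113, 37 bp.

Two products: 113 bp, 37 bp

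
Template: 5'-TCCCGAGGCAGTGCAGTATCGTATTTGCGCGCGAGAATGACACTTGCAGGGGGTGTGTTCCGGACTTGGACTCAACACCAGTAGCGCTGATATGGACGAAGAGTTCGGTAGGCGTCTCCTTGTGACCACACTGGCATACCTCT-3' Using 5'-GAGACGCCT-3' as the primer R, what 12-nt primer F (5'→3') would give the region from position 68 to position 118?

The reverse primer's reverse complement AGGCGTCTC matches the template at positions 110–118; the product starts at position 68.
The forward primer is identical to the top strand over positions 68–79: GGACTCAACACC.

5'-GGACTCAACACC-3'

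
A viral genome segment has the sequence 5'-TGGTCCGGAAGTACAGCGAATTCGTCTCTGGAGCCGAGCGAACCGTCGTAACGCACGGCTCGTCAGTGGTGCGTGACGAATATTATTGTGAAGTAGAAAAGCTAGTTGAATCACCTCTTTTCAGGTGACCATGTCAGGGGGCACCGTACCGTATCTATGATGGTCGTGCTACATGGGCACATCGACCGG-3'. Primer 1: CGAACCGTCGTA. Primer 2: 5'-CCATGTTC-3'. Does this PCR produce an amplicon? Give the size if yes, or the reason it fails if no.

No product — primer 2 has no binding site in the template.

Primer 2 (CCATGTTC) does not match the top strand, and its reverse complement GAACATGG does not match either.
With no annealing site for primer 2, no amplification occurs.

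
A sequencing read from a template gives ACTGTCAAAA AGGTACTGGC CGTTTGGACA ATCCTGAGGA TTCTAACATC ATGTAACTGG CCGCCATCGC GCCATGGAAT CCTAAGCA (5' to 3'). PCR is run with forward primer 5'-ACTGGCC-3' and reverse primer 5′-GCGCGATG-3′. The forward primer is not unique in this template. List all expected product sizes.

The forward primer ACTGGCC matches the top strand at positions 15–21, 56–62.
The reverse primer's reverse complement is CATCGCGC, matching at positions 65–72.
Each forward site pairs with the reverse site to give a product ending at position 72: sizes 58, 17 bp.

58 bp, 17 bp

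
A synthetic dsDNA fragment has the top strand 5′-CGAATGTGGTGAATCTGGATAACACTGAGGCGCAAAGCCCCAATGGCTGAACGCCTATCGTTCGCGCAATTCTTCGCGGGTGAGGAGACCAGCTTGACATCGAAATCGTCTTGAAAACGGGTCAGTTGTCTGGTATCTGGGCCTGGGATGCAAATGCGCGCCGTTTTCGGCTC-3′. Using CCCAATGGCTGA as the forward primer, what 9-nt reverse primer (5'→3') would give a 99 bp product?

5'-GATACCAGA-3'

The forward primer binds at positions 39–50, so a 99 bp product ends at position 39 + 99 − 1 = 137.
The reverse primer anneals to the top strand over positions 129–137, i.e. to TCTGGTATC.
Its sequence written 5'→3' is the reverse complement: GATACCAGA.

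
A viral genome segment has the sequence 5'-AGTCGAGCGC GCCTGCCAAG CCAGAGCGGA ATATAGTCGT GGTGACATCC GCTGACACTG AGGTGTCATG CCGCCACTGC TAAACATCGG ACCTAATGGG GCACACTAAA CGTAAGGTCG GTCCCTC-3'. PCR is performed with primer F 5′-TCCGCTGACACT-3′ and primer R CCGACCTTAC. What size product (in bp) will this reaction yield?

74 bp

The forward primer matches the template at positions 48–59.
The reverse primer's reverse complement is GTAAGGTCGG, which matches the template at positions 112–121.
The product runs from position 48 to position 121, so its length is 121 − 48 + 1 = 74 bp.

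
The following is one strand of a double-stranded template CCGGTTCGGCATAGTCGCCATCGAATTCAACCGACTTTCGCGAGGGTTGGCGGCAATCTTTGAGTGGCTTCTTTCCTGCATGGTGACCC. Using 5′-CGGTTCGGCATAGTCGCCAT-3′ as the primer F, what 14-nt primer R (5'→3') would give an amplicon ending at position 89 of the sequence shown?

5'-GGGTCACCATGCAG-3'

The forward primer binds at positions 2–21; the product's 3' end on the top strand is position 89.
The reverse primer anneals to the top strand over positions 76–89, i.e. to CTGCATGGTGACCC.
Its sequence written 5'→3' is the reverse complement: GGGTCACCATGCAG.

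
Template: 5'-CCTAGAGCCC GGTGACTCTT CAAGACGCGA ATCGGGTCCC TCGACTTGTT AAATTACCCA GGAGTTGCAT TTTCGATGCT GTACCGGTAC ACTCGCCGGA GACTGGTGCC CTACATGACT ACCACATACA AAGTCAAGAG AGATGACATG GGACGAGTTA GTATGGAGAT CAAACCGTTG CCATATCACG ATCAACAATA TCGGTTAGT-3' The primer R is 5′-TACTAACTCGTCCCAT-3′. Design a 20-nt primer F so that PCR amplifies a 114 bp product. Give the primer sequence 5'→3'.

The reverse primer's reverse complement ATGGGACGAGTTAGTA matches the template at positions 148–163, so the product ends at position 163.
A 114 bp product then starts at position 163 − 114 + 1 = 50.
The forward primer is identical to the top strand there: TAAATTACCCAGGAGTTGCA.

5'-TAAATTACCCAGGAGTTGCA-3'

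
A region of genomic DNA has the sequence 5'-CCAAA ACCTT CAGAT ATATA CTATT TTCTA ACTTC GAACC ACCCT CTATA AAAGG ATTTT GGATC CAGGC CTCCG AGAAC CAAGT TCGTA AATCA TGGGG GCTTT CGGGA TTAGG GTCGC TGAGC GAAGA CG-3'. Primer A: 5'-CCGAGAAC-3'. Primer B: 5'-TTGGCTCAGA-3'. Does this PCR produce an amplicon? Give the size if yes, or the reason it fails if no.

No product — primer B has no binding site in the template.

Primer B (TTGGCTCAGA) does not match the top strand, and its reverse complement TCTGAGCCAA does not match either.
With no annealing site for primer B, no amplification occurs.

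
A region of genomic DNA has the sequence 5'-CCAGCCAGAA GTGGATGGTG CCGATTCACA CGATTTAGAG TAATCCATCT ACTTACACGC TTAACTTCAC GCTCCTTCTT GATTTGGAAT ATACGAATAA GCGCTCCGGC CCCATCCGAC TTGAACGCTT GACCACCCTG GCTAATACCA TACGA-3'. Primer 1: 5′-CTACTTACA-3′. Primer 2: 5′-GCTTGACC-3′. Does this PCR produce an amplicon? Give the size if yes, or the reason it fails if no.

No product — both primers anneal to the same strand and extend in the same direction.

Primer 1 (CTACTTACA) matches the top strand at positions 49–57 (3' end points downstream).
Primer 2 (GCTTGACC) also matches the top strand directly, at positions 127–134 — its reverse complement GGTCAAGC is not present.
Both primers anneal to the bottom strand with 3' ends pointing the same way, so neither can prime synthesis back toward the other.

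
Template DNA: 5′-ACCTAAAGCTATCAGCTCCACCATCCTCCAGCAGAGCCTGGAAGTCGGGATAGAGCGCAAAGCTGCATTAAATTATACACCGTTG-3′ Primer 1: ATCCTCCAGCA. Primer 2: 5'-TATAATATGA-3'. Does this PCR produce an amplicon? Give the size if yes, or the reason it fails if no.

Primer 2 (TATAATATGA) does not match the top strand, and its reverse complement TCATATTATA does not match either.
With no annealing site for primer 2, no amplification occurs.

No product — primer 2 has no binding site in the template.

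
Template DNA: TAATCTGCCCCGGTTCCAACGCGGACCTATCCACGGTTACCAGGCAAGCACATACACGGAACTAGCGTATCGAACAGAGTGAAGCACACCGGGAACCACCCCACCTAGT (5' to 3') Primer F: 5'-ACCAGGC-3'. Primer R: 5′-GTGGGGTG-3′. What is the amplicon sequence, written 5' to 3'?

Scanning the template, ACCAGGC occurs at positions 39–45; this primer anneals to the bottom strand there with its 3' end pointing downstream.
The reverse primer's reverse complement is CACCCCAC, which matches the template at positions 97–104.
The product is the template from position 39 through 104 (66 bp).

5'-ACCAGGCAAGCACATACACGGAACTAGCGTATCGAACAGAGTGAAGCACACCGGGAACCACCCCAC-3'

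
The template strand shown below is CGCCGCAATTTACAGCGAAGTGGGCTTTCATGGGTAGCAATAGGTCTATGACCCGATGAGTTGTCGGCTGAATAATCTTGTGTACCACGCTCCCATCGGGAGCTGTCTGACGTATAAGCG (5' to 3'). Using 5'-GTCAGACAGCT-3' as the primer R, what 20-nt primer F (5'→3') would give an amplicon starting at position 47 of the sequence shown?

The reverse primer's reverse complement AGCTGTCTGAC matches the template at positions 101–111; the product starts at position 47.
The forward primer is identical to the top strand over positions 47–66: TATGACCCGATGAGTTGTCG.

5'-TATGACCCGATGAGTTGTCG-3'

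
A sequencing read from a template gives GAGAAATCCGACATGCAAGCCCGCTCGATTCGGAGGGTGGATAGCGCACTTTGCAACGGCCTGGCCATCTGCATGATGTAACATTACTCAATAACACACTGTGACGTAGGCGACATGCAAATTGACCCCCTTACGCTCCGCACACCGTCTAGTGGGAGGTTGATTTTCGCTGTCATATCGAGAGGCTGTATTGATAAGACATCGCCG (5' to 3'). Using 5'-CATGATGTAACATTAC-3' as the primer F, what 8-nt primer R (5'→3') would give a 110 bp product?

5'-TCGATATG-3'

The forward primer binds at positions 72–87, so a 110 bp product ends at position 72 + 110 − 1 = 181.
The reverse primer anneals to the top strand over positions 174–181, i.e. to CATATCGA.
Its sequence written 5'→3' is the reverse complement: TCGATATG.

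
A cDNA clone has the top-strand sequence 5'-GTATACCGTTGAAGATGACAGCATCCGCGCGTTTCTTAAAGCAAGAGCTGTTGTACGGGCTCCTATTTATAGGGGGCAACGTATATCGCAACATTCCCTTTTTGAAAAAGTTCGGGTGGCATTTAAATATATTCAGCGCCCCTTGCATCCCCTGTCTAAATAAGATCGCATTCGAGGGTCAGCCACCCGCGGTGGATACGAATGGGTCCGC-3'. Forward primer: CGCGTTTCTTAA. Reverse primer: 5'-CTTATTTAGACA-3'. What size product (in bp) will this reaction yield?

Forward primer CGCGTTTCTTAA is found on the top strand at positions 28–39.
The reverse primer's reverse complement is TGTCTAAATAAG, which matches the template at positions 153–164.
Amplicon spans positions 28–164: 137 bp.

137 bp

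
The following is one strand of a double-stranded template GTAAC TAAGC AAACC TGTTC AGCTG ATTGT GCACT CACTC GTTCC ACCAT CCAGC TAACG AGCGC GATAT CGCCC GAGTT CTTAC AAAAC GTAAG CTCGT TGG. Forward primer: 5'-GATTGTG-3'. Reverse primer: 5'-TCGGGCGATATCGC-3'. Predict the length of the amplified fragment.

53 bp

Scanning the template, GATTGTG occurs at positions 25–31; this primer anneals to the bottom strand there with its 3' end pointing downstream.
Taking the reverse complement of TCGGGCGATATCGC gives GCGATATCGCCCGA, found at positions 64–77 on the template; the primer anneals here to the top strand with its 3' end pointing upstream.
The product runs from position 25 to position 77, so its length is 77 − 25 + 1 = 53 bp.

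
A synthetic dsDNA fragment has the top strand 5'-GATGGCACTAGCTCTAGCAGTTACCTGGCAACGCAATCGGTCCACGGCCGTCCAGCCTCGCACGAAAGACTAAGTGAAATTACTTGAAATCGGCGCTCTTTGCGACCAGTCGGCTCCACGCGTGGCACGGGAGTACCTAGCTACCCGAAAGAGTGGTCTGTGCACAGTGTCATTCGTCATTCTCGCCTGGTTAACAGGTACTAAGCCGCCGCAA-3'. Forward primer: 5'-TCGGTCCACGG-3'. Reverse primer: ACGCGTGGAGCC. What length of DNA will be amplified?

87 bp

Scanning the template, TCGGTCCACGG occurs at positions 37–47; this primer anneals to the bottom strand there with its 3' end pointing downstream.
Reverse complement of the reverse primer: GGCTCCACGCGT. This occurs on the top strand at positions 112–123.
Product length = (reverse-primer end) − (forward-primer start) + 1 = 123 − 37 + 1 = 87 bp.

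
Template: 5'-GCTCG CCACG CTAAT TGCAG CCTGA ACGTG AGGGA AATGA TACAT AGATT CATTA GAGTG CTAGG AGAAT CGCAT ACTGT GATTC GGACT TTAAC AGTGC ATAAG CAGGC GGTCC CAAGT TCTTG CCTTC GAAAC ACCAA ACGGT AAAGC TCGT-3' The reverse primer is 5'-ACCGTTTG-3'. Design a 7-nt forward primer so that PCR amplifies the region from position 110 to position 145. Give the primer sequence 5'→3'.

5'-CGGTCCC-3'

The reverse primer's reverse complement CAAACGGT matches the template at positions 138–145; the product starts at position 110.
The forward primer is identical to the top strand over positions 110–116: CGGTCCC.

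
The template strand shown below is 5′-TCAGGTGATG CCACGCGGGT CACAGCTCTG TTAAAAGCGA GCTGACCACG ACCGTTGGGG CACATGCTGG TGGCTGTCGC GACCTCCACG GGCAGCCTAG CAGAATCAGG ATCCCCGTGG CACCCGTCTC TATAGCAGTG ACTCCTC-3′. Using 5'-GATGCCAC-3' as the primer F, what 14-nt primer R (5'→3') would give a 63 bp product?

5'-CAGCATGTGCCCCA-3'

The forward primer binds at positions 7–14, so a 63 bp product ends at position 7 + 63 − 1 = 69.
The reverse primer anneals to the top strand over positions 56–69, i.e. to TGGGGCACATGCTG.
Its sequence written 5'→3' is the reverse complement: CAGCATGTGCCCCA.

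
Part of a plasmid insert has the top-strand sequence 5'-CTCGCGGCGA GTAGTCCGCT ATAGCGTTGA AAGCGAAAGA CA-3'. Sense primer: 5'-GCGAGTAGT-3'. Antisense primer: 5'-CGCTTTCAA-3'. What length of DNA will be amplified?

Scanning the template, GCGAGTAGT occurs at positions 7–15; this primer anneals to the bottom strand there with its 3' end pointing downstream.
Reverse complement of the reverse primer: TTGAAAGCG. This occurs on the top strand at positions 27–35.
Product length = (reverse-primer end) − (forward-primer start) + 1 = 35 − 7 + 1 = 29 bp.

29 bp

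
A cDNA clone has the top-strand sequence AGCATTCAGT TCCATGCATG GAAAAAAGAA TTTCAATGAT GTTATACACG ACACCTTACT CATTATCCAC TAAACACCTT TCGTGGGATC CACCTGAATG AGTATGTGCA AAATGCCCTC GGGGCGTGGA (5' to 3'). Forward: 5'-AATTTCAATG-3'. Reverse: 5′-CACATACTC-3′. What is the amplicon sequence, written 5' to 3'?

The forward primer matches the template at positions 29–38.
The reverse primer's reverse complement is GAGTATGTG, which matches the template at positions 100–108.
The product is the template from position 29 through 108 (80 bp).

5'-AATTTCAATGATGTTATACACGACACCTTACTCATTATCCACTAAACACCTTTCGTGGGATCCACCTGAATGAGTATGTG-3'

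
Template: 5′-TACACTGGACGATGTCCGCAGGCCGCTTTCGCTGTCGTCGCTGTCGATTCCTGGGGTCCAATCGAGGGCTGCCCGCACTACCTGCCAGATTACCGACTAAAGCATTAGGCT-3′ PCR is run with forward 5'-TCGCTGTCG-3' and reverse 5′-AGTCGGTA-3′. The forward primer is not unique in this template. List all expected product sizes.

The forward primer TCGCTGTCG matches the top strand at positions 29–37, 38–46.
The reverse primer's reverse complement is TACCGACT, matching at positions 91–98.
Each forward site pairs with the reverse site to give a product ending at position 98: sizes 70, 61 bp.

70 bp, 61 bp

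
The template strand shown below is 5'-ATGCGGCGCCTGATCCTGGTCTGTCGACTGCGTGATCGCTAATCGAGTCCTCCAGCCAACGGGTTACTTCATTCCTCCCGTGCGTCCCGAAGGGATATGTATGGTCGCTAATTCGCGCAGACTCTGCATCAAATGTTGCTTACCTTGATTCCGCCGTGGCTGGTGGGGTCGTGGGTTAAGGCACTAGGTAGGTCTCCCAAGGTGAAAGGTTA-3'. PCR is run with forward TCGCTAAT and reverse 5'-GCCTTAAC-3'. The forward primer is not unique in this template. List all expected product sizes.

The forward primer TCGCTAAT matches the top strand at positions 36–43, 105–112.
The reverse primer's reverse complement is GTTAAGGC, matching at positions 175–182.
Each forward site pairs with the reverse site to give a product ending at position 182: sizes 147, 78 bp.

147 bp, 78 bp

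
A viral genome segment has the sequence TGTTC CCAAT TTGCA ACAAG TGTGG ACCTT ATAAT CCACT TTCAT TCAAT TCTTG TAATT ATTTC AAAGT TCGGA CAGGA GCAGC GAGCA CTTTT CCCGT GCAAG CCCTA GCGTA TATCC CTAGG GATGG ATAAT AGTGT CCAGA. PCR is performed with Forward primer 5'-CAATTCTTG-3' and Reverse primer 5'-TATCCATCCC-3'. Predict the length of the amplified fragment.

87 bp

The forward primer matches the template at positions 47–55.
Reverse complement of the reverse primer: GGGATGGATA. This occurs on the top strand at positions 124–133.
The product runs from position 47 to position 133, so its length is 133 − 47 + 1 = 87 bp.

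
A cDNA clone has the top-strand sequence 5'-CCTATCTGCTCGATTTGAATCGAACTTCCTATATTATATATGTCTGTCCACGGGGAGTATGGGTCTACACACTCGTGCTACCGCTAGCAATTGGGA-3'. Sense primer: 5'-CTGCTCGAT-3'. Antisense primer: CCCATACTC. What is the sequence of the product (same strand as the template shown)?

Scanning the template, CTGCTCGAT occurs at positions 6–14; this primer anneals to the bottom strand there with its 3' end pointing downstream.
The reverse primer's reverse complement is GAGTATGGG, which matches the template at positions 55–63.
The product is the template from position 6 through 63 (58 bp).

5'-CTGCTCGATTTGAATCGAACTTCCTATATTATATATGTCTGTCCACGGGGAGTATGGG-3'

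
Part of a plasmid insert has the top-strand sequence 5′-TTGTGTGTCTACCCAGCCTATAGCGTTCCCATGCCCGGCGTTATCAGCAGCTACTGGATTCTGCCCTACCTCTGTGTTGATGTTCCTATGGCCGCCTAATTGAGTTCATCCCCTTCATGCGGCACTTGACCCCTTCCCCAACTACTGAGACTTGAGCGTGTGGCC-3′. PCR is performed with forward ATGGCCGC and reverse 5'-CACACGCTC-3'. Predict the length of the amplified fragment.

75 bp

Forward primer ATGGCCGC is found on the top strand at positions 88–95.
Reverse complement of the reverse primer: GAGCGTGTG. This occurs on the top strand at positions 154–162.
Amplicon spans positions 88–162: 75 bp.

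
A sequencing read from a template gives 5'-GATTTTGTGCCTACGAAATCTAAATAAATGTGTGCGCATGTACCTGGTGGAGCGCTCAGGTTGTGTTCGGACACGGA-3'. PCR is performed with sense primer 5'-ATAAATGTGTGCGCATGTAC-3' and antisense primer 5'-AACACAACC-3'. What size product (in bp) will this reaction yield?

44 bp

Scanning the template, ATAAATGTGTGCGCATGTAC occurs at positions 24–43; this primer anneals to the bottom strand there with its 3' end pointing downstream.
The reverse primer's reverse complement is GGTTGTGTT, which matches the template at positions 59–67.
The product runs from position 24 to position 67, so its length is 67 − 24 + 1 = 44 bp.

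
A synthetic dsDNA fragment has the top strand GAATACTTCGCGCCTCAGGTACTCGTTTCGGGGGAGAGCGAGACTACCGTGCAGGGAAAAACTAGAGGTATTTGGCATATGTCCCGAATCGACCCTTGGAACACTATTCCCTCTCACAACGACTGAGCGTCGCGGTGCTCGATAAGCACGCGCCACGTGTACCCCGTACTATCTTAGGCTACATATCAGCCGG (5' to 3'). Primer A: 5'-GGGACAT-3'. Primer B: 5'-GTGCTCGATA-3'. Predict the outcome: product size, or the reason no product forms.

No product — the primers' 3' ends point away from each other.

Primer A (GGGACAT) has reverse complement ATGTCCC, which matches the top strand at positions 79–85; primer A anneals to the top strand there with its 3' end pointing upstream toward position 79.
Primer B (GTGCTCGATA) matches the top strand directly at positions 135–144; it anneals to the bottom strand with its 3' end pointing downstream toward position 144.
The 3' ends diverge (primer A extends toward position 1, primer B toward position 193), so the primers never converge on a shared product.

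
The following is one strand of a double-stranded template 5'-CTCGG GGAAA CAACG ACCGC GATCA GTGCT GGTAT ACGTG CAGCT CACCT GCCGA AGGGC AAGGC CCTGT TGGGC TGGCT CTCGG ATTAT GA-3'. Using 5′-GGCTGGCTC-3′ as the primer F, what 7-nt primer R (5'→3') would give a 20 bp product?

5'-TCATAAT-3'

The forward primer binds at positions 73–81, so a 20 bp product ends at position 73 + 20 − 1 = 92.
The reverse primer anneals to the top strand over positions 86–92, i.e. to ATTATGA.
Its sequence written 5'→3' is the reverse complement: TCATAAT.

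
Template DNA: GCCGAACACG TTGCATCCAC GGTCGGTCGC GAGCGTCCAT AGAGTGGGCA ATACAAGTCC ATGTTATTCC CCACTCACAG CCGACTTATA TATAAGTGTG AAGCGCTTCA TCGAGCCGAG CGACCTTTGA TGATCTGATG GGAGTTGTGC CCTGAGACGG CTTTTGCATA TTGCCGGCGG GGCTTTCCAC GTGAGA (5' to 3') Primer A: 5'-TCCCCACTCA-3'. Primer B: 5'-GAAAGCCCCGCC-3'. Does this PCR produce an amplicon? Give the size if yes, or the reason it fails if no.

Primer A (TCCCCACTCA) matches the top strand at positions 68–77; it acts as a forward primer.
Primer B's reverse complement is GGCGGGGCTTTC, matching the top strand at positions 176–187; it acts as a reverse primer.
The 3' ends face each other across positions 68–187, giving a 120 bp product.

Yes — a 120 bp product.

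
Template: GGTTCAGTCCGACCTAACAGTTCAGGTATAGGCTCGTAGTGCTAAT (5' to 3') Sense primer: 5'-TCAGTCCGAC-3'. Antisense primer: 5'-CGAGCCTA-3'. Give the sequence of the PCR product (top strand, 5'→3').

Scanning the template, TCAGTCCGAC occurs at positions 4–13; this primer anneals to the bottom strand there with its 3' end pointing downstream.
Reverse complement of the reverse primer: TAGGCTCG. This occurs on the top strand at positions 29–36.
The product is the template from position 4 through 36 (33 bp).

5'-TCAGTCCGACCTAACAGTTCAGGTATAGGCTCG-3'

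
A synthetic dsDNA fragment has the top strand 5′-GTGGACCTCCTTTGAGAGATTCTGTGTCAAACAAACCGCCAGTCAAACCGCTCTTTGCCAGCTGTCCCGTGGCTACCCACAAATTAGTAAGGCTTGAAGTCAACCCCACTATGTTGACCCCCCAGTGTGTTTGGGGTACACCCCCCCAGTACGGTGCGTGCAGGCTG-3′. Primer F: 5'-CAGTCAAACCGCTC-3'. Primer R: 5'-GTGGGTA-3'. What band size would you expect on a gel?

41 bp

The forward primer matches the template at positions 40–53.
Taking the reverse complement of GTGGGTA gives TACCCAC, found at positions 74–80 on the template; the primer anneals here to the top strand with its 3' end pointing upstream.
The product runs from position 40 to position 80, so its length is 80 − 40 + 1 = 41 bp.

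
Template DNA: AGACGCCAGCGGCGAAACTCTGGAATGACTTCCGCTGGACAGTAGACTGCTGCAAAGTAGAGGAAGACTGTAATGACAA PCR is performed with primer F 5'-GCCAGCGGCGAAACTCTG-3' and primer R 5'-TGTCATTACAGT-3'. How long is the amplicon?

74 bp

The forward primer matches the template at positions 5–22.
The reverse primer's reverse complement is ACTGTAATGACA, which matches the template at positions 67–78.
The product runs from position 5 to position 78, so its length is 78 − 5 + 1 = 74 bp.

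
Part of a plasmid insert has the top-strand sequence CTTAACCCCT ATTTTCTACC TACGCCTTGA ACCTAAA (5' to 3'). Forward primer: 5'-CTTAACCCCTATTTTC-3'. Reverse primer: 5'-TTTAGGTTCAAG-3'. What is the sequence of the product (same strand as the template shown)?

5'-CTTAACCCCTATTTTCTACCTACGCCTTGAACCTAAA-3'

Scanning the template, CTTAACCCCTATTTTC occurs at positions 1–16; this primer anneals to the bottom strand there with its 3' end pointing downstream.
Reverse complement of the reverse primer: CTTGAACCTAAA. This occurs on the top strand at positions 26–37.
The product is the template from position 1 through 37 (37 bp).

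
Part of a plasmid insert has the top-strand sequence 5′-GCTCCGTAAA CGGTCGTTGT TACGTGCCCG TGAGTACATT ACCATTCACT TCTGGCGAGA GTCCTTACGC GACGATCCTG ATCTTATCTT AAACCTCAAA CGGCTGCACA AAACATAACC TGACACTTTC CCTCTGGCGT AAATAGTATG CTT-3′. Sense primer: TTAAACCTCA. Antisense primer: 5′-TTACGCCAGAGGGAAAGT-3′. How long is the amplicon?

Forward primer TTAAACCTCA is found on the top strand at positions 89–98.
Taking the reverse complement of TTACGCCAGAGGGAAAGT gives ACTTTCCCTCTGGCGTAA, found at positions 125–142 on the template; the primer anneals here to the top strand with its 3' end pointing upstream.
Amplicon spans positions 89–142: 54 bp.

54 bp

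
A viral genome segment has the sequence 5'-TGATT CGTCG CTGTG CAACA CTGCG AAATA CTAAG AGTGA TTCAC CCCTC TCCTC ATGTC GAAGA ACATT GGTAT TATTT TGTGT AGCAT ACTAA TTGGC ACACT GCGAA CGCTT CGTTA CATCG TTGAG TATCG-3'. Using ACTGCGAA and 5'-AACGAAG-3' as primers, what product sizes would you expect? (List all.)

100 bp, 17 bp

The forward primer ACTGCGAA matches the top strand at positions 20–27, 103–110.
The reverse primer's reverse complement is CTTCGTT, matching at positions 113–119.
Each forward site pairs with the reverse site to give a product ending at position 119: sizes 100, 17 bp.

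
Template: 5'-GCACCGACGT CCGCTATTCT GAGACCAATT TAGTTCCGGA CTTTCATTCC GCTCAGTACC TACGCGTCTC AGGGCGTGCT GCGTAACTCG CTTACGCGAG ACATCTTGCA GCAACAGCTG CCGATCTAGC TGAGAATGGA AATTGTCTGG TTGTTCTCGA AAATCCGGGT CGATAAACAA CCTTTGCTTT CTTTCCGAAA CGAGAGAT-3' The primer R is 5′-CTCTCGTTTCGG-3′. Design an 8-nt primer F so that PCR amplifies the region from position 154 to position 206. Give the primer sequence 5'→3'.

The reverse primer's reverse complement CCGAAACGAGAG matches the template at positions 195–206; the product starts at position 154.
The forward primer is identical to the top strand over positions 154–161: TTCTCGAA.

5'-TTCTCGAA-3'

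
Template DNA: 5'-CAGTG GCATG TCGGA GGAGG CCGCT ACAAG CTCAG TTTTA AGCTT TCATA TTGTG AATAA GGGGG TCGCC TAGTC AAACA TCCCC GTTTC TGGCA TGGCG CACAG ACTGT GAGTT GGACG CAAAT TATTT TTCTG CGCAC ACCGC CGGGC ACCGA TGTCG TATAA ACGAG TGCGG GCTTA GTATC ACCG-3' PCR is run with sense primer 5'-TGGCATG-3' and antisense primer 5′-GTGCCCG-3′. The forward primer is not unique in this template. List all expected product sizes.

149 bp, 62 bp

The forward primer TGGCATG matches the top strand at positions 4–10, 91–97.
The reverse primer's reverse complement is CGGGCAC, matching at positions 146–152.
Each forward site pairs with the reverse site to give a product ending at position 152: sizes 149, 62 bp.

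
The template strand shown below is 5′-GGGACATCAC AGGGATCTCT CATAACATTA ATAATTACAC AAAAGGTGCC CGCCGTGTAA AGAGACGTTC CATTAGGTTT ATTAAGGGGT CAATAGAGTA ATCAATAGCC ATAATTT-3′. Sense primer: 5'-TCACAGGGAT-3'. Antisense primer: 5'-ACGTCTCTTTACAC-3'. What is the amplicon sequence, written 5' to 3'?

5'-TCACAGGGATCTCTCATAACATTAATAATTACACAAAAGGTGCCCGCCGTGTAAAGAGACGT-3'

Forward primer TCACAGGGAT is found on the top strand at positions 7–16.
Reverse complement of the reverse primer: GTGTAAAGAGACGT. This occurs on the top strand at positions 55–68.
The product is the template from position 7 through 68 (62 bp).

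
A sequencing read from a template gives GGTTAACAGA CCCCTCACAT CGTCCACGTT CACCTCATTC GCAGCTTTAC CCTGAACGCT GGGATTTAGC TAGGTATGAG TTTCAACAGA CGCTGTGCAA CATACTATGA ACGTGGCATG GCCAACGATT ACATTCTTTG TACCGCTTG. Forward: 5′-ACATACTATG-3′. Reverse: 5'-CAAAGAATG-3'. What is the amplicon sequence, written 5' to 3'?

The forward primer matches the template at positions 100–109.
Taking the reverse complement of CAAAGAATG gives CATTCTTTG, found at positions 132–140 on the template; the primer anneals here to the top strand with its 3' end pointing upstream.
The product is the template from position 100 through 140 (41 bp).

5'-ACATACTATGAACGTGGCATGGCCAACGATTACATTCTTTG-3'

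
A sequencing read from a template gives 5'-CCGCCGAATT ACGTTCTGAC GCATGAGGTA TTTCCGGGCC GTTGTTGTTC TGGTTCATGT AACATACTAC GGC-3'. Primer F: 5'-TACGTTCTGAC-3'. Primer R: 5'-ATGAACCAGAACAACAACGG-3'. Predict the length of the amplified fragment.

Scanning the template, TACGTTCTGAC occurs at positions 10–20; this primer anneals to the bottom strand there with its 3' end pointing downstream.
Taking the reverse complement of ATGAACCAGAACAACAACGG gives CCGTTGTTGTTCTGGTTCAT, found at positions 39–58 on the template; the primer anneals here to the top strand with its 3' end pointing upstream.
Product length = (reverse-primer end) − (forward-primer start) + 1 = 58 − 10 + 1 = 49 bp.

49 bp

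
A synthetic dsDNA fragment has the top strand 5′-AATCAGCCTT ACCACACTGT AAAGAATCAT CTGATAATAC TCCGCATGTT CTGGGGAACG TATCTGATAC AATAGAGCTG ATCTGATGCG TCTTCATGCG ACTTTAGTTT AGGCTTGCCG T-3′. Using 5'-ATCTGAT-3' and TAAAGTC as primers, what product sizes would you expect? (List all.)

78 bp, 45 bp, 26 bp

The forward primer ATCTGAT matches the top strand at positions 29–35, 62–68, 81–87.
The reverse primer's reverse complement is GACTTTA, matching at positions 100–106.
Each forward site pairs with the reverse site to give a product ending at position 106: sizes 78, 45, 26 bp.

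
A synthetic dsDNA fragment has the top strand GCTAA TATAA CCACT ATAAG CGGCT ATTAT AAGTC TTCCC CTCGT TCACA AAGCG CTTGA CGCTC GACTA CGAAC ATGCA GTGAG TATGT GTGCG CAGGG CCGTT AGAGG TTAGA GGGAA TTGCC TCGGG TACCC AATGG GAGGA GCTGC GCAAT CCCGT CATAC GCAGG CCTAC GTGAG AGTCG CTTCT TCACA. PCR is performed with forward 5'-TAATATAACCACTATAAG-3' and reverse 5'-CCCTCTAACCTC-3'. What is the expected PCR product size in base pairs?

The forward primer matches the template at positions 3–20.
The reverse primer's reverse complement is GAGGTTAGAGGG, which matches the template at positions 107–118.
Product length = (reverse-primer end) − (forward-primer start) + 1 = 118 − 3 + 1 = 116 bp.

116 bp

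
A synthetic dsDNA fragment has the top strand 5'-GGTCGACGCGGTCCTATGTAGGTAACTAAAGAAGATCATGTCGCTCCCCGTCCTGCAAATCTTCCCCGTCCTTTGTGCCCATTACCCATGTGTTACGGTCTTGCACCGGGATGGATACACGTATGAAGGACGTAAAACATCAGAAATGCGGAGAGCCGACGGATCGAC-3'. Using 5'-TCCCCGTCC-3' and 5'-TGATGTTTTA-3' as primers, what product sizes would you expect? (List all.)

98 bp, 80 bp

The forward primer TCCCCGTCC matches the top strand at positions 45–53, 63–71.
The reverse primer's reverse complement is TAAAACATCA, matching at positions 133–142.
Each forward site pairs with the reverse site to give a product ending at position 142: sizes 98, 80 bp.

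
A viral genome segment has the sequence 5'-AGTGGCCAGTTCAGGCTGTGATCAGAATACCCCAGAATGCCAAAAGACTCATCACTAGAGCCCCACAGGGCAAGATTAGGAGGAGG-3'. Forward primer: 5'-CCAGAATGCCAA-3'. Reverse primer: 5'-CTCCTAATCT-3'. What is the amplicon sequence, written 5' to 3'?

Scanning the template, CCAGAATGCCAA occurs at positions 32–43; this primer anneals to the bottom strand there with its 3' end pointing downstream.
Taking the reverse complement of CTCCTAATCT gives AGATTAGGAG, found at positions 73–82 on the template; the primer anneals here to the top strand with its 3' end pointing upstream.
The product is the template from position 32 through 82 (51 bp).

5'-CCAGAATGCCAAAAGACTCATCACTAGAGCCCCACAGGGCAAGATTAGGAG-3'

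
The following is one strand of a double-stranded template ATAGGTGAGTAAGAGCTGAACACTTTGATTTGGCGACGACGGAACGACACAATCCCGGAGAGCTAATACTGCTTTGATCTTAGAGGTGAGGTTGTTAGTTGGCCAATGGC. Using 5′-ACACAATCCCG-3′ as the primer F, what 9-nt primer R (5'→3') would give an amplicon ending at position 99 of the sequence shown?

The forward primer binds at positions 47–57; the product's 3' end on the top strand is position 99.
The reverse primer anneals to the top strand over positions 91–99, i.e. to GTTGTTAGT.
Its sequence written 5'→3' is the reverse complement: ACTAACAAC.

5'-ACTAACAAC-3'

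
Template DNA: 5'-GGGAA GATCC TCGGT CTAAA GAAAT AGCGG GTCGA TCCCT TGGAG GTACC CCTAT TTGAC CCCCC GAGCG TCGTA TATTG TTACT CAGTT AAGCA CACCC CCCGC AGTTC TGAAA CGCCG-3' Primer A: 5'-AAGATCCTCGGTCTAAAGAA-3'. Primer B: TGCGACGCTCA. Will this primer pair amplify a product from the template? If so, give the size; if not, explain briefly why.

No product — primer B has no binding site in the template.

Primer B (TGCGACGCTCA) does not match the top strand, and its reverse complement TGAGCGTCGCA does not match either.
With no annealing site for primer B, no amplification occurs.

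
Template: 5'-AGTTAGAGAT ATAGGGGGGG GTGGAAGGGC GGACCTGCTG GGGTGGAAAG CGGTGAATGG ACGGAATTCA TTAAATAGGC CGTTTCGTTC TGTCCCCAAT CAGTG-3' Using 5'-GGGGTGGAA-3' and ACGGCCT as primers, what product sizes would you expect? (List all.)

The forward primer GGGGTGGAA matches the top strand at positions 18–26, 40–48.
The reverse primer's reverse complement is AGGCCGT, matching at positions 77–83.
Each forward site pairs with the reverse site to give a product ending at position 83: sizes 66, 44 bp.

66 bp, 44 bp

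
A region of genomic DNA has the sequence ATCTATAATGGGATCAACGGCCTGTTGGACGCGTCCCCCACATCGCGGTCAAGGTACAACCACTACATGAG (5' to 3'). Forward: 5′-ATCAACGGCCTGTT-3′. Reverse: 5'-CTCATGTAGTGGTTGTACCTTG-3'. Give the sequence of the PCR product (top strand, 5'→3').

5'-ATCAACGGCCTGTTGGACGCGTCCCCCACATCGCGGTCAAGGTACAACCACTACATGAG-3'

Forward primer ATCAACGGCCTGTT is found on the top strand at positions 13–26.
Reverse complement of the reverse primer: CAAGGTACAACCACTACATGAG. This occurs on the top strand at positions 50–71.
The product is the template from position 13 through 71 (59 bp).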